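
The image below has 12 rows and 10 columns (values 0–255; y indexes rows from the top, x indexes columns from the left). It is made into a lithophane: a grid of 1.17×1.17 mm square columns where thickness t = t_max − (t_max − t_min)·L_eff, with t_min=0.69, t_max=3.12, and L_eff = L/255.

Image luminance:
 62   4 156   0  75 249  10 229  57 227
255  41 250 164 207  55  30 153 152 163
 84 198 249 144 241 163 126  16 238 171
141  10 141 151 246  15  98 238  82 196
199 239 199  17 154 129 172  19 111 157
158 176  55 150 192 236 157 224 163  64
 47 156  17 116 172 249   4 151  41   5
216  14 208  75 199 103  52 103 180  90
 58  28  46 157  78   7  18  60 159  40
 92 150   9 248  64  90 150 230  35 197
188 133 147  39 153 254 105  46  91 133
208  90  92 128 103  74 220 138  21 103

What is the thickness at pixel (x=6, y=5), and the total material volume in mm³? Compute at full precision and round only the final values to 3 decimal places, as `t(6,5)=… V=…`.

span = t_max - t_min = 3.12 - 0.69 = 2.430
L(6,5) = 157, L_eff = 157/255 = 0.615686
t(6,5) = 3.12 - 2.430·0.615686 = 1.624
Σt over all 12·10 pixels = 982161/4250 ≈ 231.0967059
V = pitch²·Σt = 1.17²·982161/4250 = 316.348

t(6,5)=1.624 V=316.348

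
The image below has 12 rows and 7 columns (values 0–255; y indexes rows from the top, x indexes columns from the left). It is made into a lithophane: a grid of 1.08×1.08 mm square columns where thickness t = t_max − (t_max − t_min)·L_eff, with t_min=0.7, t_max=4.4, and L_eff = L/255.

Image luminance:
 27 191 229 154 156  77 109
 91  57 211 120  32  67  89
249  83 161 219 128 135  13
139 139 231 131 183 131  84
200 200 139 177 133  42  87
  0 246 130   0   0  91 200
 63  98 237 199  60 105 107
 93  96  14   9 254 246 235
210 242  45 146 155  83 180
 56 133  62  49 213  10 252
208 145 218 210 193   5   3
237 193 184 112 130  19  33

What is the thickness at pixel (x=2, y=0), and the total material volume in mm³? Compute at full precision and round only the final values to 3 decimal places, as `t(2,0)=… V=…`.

t(2,0)=1.077 V=247.930

span = t_max - t_min = 4.4 - 0.7 = 3.700
L(2,0) = 229, L_eff = 229/255 = 0.898039
t(2,0) = 4.4 - 3.700·0.898039 = 1.077
Σt over all 12·7 pixels = 542029/2550 ≈ 212.5603922
V = pitch²·Σt = 1.08²·542029/2550 = 247.930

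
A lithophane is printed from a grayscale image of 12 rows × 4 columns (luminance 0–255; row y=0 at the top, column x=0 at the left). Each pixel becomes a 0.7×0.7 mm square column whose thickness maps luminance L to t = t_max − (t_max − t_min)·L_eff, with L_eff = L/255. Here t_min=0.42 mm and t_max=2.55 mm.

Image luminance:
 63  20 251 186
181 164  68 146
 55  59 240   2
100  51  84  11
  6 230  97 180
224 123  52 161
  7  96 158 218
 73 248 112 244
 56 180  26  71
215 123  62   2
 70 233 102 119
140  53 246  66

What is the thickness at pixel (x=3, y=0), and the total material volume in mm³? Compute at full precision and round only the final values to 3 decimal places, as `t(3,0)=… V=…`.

t(3,0)=0.996 V=36.753

span = t_max - t_min = 2.55 - 0.42 = 2.130
L(3,0) = 186, L_eff = 186/255 = 0.729412
t(3,0) = 2.55 - 2.130·0.729412 = 0.996
Σt over all 12·4 pixels = 318773/4250 ≈ 75.0054118
V = pitch²·Σt = 0.7²·318773/4250 = 36.753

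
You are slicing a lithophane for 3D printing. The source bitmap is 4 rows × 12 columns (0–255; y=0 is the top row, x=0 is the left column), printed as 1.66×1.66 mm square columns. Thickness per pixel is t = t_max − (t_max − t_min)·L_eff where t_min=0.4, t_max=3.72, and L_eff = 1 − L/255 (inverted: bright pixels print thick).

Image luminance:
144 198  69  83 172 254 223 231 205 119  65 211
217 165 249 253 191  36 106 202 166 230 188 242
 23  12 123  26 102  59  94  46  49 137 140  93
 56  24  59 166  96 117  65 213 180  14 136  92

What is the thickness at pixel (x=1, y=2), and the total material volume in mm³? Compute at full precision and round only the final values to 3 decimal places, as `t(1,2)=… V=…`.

span = t_max - t_min = 3.72 - 0.4 = 3.320
L(1,2) = 12, L_eff = 1 - 12/255 = 0.952941 (inverted)
t(1,2) = 3.72 - 3.320·0.952941 = 0.556
Σt over all 4·12 pixels = 38159/375 ≈ 101.7573333
V = pitch²·Σt = 1.66²·38159/375 = 280.403

t(1,2)=0.556 V=280.403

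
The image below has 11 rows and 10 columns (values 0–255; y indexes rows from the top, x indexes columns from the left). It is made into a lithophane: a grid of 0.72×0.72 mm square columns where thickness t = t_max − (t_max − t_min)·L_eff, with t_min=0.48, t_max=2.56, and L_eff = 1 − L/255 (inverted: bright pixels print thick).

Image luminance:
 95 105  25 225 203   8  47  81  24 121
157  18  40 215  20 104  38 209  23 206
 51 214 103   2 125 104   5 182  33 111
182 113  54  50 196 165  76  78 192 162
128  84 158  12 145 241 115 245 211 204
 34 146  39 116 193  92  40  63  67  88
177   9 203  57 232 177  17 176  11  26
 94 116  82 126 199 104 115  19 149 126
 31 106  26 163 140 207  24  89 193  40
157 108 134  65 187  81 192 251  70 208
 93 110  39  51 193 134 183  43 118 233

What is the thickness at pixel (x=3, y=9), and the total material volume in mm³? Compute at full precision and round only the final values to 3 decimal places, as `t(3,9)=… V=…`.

span = t_max - t_min = 2.56 - 0.48 = 2.080
L(3,9) = 65, L_eff = 1 - 65/255 = 0.745098 (inverted)
t(3,9) = 2.56 - 2.080·0.745098 = 1.010
Σt over all 11·10 pixels = 984884/6375 ≈ 154.4916078
V = pitch²·Σt = 0.72²·984884/6375 = 80.088

t(3,9)=1.010 V=80.088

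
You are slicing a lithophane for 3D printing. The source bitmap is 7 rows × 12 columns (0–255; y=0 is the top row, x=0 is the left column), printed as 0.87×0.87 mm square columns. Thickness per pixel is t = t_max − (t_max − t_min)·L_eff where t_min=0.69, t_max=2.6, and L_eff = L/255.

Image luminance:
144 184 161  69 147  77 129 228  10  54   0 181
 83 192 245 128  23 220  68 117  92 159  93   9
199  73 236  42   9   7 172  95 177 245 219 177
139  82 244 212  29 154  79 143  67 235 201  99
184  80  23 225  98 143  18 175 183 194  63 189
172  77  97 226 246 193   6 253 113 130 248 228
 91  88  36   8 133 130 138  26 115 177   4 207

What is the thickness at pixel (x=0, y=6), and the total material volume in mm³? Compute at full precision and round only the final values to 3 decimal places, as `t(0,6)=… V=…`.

t(0,6)=1.918 V=103.710

span = t_max - t_min = 2.6 - 0.69 = 1.910
L(0,6) = 91, L_eff = 91/255 = 0.356863
t(0,6) = 2.6 - 1.910·0.356863 = 1.918
Σt over all 7·12 pixels = 698797/5100 ≈ 137.0190196
V = pitch²·Σt = 0.87²·698797/5100 = 103.710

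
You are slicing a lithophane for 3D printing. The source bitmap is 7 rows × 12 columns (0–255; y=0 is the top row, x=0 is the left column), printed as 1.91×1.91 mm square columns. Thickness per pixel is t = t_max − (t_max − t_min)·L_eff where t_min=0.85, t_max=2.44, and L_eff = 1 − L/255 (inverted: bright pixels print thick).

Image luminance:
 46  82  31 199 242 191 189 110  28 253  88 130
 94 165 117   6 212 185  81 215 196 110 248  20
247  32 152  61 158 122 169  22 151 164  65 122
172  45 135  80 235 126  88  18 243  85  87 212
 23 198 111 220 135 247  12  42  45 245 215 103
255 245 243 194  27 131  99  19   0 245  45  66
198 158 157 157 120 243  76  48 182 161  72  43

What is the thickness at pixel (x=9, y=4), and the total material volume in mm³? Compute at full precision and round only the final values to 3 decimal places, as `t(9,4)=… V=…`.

t(9,4)=2.378 V=510.896

span = t_max - t_min = 2.44 - 0.85 = 1.590
L(9,4) = 245, L_eff = 1 - 245/255 = 0.039216 (inverted)
t(9,4) = 2.44 - 1.590·0.039216 = 2.378
Σt over all 7·12 pixels = 1190377/8500 ≈ 140.0443529
V = pitch²·Σt = 1.91²·1190377/8500 = 510.896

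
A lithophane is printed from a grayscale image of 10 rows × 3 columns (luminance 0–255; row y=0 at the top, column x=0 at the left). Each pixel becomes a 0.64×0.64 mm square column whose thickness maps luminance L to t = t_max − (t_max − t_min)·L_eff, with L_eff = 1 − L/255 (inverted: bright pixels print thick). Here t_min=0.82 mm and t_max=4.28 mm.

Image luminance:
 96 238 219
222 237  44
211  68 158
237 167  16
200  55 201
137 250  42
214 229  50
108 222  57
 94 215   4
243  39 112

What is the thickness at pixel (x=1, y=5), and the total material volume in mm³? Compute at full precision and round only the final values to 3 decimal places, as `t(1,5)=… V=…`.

span = t_max - t_min = 4.28 - 0.82 = 3.460
L(1,5) = 250, L_eff = 1 - 250/255 = 0.019608 (inverted)
t(1,5) = 4.28 - 3.460·0.019608 = 4.212
Σt over all 10·3 pixels = 214451/2550 ≈ 84.0984314
V = pitch²·Σt = 0.64²·214451/2550 = 34.447

t(1,5)=4.212 V=34.447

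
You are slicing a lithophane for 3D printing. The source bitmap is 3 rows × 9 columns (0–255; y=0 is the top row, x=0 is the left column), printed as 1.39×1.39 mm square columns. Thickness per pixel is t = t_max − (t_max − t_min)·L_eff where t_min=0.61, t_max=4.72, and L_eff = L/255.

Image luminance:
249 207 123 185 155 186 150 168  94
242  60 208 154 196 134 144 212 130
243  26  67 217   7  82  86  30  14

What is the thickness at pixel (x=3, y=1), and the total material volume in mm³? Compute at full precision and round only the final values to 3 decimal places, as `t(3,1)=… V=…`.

t(3,1)=2.238 V=128.857

span = t_max - t_min = 4.72 - 0.61 = 4.110
L(3,1) = 154, L_eff = 154/255 = 0.603922
t(3,1) = 4.72 - 4.110·0.603922 = 2.238
Σt over all 3·9 pixels = 566887/8500 ≈ 66.6925882
V = pitch²·Σt = 1.39²·566887/8500 = 128.857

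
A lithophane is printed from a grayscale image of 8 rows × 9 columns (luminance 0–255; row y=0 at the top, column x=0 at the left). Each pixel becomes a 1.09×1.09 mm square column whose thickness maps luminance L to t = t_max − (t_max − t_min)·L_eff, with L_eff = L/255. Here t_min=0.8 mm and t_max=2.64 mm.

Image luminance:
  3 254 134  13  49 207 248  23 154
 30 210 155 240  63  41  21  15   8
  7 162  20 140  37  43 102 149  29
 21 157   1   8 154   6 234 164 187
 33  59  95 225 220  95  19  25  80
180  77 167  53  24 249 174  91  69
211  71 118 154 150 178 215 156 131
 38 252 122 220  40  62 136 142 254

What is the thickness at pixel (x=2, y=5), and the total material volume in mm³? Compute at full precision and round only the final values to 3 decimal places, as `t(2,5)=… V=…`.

t(2,5)=1.435 V=156.616

span = t_max - t_min = 2.64 - 0.8 = 1.840
L(2,5) = 167, L_eff = 167/255 = 0.654902
t(2,5) = 2.64 - 1.840·0.654902 = 1.435
Σt over all 8·9 pixels = 840356/6375 ≈ 131.8205490
V = pitch²·Σt = 1.09²·840356/6375 = 156.616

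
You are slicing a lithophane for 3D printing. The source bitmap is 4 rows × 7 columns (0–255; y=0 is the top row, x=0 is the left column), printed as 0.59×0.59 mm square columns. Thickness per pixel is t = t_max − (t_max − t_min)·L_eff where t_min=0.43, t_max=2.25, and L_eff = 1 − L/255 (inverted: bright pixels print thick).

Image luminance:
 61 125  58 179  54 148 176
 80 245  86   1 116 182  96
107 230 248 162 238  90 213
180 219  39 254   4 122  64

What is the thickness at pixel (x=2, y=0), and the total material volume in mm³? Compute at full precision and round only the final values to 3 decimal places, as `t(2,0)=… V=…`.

t(2,0)=0.844 V=13.575

span = t_max - t_min = 2.25 - 0.43 = 1.820
L(2,0) = 58, L_eff = 1 - 58/255 = 0.772549 (inverted)
t(2,0) = 2.25 - 1.820·0.772549 = 0.844
Σt over all 4·7 pixels = 165739/4250 ≈ 38.9974118
V = pitch²·Σt = 0.59²·165739/4250 = 13.575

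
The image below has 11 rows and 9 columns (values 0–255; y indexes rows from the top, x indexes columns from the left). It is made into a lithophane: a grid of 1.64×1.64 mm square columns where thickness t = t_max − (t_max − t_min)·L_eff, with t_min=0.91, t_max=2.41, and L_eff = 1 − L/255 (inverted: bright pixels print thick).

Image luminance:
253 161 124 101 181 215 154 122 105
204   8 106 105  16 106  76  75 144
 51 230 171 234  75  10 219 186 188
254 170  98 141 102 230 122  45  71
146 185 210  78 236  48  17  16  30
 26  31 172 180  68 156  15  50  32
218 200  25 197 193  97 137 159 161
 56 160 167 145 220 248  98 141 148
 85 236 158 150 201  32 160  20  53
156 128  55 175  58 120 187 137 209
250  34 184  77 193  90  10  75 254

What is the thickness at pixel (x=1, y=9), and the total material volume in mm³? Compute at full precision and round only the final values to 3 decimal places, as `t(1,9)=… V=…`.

t(1,9)=1.663 V=444.912

span = t_max - t_min = 2.41 - 0.91 = 1.500
L(1,9) = 128, L_eff = 1 - 128/255 = 0.498039 (inverted)
t(1,9) = 2.41 - 1.500·0.498039 = 1.663
Σt over all 11·9 pixels = 281213/1700 ≈ 165.4194118
V = pitch²·Σt = 1.64²·281213/1700 = 444.912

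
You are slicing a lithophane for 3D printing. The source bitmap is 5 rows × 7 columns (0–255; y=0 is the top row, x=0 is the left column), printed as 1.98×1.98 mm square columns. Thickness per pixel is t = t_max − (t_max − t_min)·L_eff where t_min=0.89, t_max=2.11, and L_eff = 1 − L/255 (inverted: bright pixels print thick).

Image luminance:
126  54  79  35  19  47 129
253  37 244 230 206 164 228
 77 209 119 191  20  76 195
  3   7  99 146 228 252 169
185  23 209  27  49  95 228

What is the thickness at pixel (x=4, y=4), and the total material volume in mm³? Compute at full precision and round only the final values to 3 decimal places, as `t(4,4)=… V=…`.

t(4,4)=1.124 V=205.737

span = t_max - t_min = 2.11 - 0.89 = 1.220
L(4,4) = 49, L_eff = 1 - 49/255 = 0.807843 (inverted)
t(4,4) = 2.11 - 1.220·0.807843 = 1.124
Σt over all 5·7 pixels = 446067/8500 ≈ 52.4784706
V = pitch²·Σt = 1.98²·446067/8500 = 205.737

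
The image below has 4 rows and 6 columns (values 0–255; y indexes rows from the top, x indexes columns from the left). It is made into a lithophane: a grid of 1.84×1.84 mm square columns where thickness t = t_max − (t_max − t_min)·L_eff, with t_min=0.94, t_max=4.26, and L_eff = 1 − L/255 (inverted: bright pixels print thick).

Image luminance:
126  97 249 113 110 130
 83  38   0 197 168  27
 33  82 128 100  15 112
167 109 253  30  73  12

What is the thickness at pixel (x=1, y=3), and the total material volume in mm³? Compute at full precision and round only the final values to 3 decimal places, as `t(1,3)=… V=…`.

span = t_max - t_min = 4.26 - 0.94 = 3.320
L(1,3) = 109, L_eff = 1 - 109/255 = 0.572549 (inverted)
t(1,3) = 4.26 - 3.320·0.572549 = 2.359
Σt over all 4·6 pixels = 347336/6375 ≈ 54.4840784
V = pitch²·Σt = 1.84²·347336/6375 = 184.461

t(1,3)=2.359 V=184.461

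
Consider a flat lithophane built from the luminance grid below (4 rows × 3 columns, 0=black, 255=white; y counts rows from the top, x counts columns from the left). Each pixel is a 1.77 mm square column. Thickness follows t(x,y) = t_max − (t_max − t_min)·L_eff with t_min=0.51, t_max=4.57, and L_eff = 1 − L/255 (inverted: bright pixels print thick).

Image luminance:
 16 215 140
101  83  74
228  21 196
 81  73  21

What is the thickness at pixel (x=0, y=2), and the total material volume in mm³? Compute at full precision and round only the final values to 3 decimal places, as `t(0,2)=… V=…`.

t(0,2)=4.140 V=81.474

span = t_max - t_min = 4.57 - 0.51 = 4.060
L(0,2) = 228, L_eff = 1 - 228/255 = 0.105882 (inverted)
t(0,2) = 4.57 - 4.060·0.105882 = 4.140
Σt over all 4·3 pixels = 331577/12750 ≈ 26.0060392
V = pitch²·Σt = 1.77²·331577/12750 = 81.474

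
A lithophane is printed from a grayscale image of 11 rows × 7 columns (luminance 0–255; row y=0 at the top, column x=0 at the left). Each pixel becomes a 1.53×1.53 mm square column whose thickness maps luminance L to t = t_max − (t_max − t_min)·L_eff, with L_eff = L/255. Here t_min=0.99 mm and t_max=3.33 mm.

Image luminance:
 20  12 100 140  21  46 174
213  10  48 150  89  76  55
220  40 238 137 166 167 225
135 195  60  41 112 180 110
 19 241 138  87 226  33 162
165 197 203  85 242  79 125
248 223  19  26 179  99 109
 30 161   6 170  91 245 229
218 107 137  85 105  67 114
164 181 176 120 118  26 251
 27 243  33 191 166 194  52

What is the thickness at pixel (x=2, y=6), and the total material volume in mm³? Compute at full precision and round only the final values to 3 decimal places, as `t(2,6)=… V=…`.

span = t_max - t_min = 3.33 - 0.99 = 2.340
L(2,6) = 19, L_eff = 19/255 = 0.074510
t(2,6) = 3.33 - 2.340·0.074510 = 3.156
Σt over all 11·7 pixels = 166.554
V = pitch²·Σt = 1.53²·166.554 = 389.886

t(2,6)=3.156 V=389.886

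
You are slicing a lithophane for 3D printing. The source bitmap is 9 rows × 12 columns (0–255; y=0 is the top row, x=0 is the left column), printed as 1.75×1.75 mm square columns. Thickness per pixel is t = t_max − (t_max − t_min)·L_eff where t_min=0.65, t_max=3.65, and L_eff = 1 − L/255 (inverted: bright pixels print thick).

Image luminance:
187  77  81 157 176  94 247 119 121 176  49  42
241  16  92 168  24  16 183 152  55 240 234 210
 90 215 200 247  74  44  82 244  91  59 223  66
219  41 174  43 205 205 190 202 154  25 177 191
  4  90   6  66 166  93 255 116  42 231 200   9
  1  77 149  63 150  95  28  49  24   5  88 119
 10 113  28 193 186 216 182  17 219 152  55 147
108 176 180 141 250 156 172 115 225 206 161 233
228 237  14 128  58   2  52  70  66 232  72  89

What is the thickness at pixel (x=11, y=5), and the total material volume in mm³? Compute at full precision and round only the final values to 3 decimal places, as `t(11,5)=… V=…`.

t(11,5)=2.050 V=706.176

span = t_max - t_min = 3.65 - 0.65 = 3.000
L(11,5) = 119, L_eff = 1 - 119/255 = 0.533333 (inverted)
t(11,5) = 3.65 - 3.000·0.533333 = 2.050
Σt over all 9·12 pixels = 3920/17 ≈ 230.5882353
V = pitch²·Σt = 1.75²·3920/17 = 706.176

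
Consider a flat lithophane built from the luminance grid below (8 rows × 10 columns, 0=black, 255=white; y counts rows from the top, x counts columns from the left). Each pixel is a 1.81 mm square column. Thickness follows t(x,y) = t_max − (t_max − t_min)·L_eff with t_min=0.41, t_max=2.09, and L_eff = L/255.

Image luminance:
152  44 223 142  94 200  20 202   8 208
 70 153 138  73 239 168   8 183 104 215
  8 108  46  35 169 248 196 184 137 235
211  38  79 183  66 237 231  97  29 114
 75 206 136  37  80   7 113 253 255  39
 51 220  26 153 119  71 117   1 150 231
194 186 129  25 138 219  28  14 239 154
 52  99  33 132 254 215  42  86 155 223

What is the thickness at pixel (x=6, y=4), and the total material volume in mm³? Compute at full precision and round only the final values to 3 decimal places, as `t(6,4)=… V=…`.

t(6,4)=1.346 V=326.488

span = t_max - t_min = 2.09 - 0.41 = 1.680
L(6,4) = 113, L_eff = 113/255 = 0.443137
t(6,4) = 2.09 - 1.680·0.443137 = 1.346
Σt over all 8·10 pixels = 211772/2125 ≈ 99.6574118
V = pitch²·Σt = 1.81²·211772/2125 = 326.488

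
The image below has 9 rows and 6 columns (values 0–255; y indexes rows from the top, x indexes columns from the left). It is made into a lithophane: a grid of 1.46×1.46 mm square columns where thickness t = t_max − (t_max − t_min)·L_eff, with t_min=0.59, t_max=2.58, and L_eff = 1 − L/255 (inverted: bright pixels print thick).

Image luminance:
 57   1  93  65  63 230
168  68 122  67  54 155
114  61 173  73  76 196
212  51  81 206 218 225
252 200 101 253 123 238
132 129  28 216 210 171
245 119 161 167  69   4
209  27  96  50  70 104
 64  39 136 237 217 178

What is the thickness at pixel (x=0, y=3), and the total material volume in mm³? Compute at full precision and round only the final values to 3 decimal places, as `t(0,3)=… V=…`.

t(0,3)=2.244 V=185.588

span = t_max - t_min = 2.58 - 0.59 = 1.990
L(0,3) = 212, L_eff = 1 - 212/255 = 0.168627 (inverted)
t(0,3) = 2.58 - 1.990·0.168627 = 2.244
Σt over all 9·6 pixels = 185013/2125 ≈ 87.0649412
V = pitch²·Σt = 1.46²·185013/2125 = 185.588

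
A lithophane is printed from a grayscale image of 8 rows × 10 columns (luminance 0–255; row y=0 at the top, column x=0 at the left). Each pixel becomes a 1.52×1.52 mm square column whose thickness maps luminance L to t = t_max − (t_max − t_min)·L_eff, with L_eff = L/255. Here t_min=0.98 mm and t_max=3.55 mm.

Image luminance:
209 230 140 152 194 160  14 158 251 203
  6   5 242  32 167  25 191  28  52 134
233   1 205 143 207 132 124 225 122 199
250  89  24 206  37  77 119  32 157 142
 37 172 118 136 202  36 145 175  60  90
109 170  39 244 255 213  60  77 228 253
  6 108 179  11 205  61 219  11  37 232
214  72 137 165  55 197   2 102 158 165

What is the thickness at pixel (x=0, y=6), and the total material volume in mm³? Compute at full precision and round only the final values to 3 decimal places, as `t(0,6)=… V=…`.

t(0,6)=3.490 V=412.311

span = t_max - t_min = 3.55 - 0.98 = 2.570
L(0,6) = 6, L_eff = 6/255 = 0.023529
t(0,6) = 3.55 - 2.570·0.023529 = 3.490
Σt over all 8·10 pixels = 66922/375 ≈ 178.4586667
V = pitch²·Σt = 1.52²·66922/375 = 412.311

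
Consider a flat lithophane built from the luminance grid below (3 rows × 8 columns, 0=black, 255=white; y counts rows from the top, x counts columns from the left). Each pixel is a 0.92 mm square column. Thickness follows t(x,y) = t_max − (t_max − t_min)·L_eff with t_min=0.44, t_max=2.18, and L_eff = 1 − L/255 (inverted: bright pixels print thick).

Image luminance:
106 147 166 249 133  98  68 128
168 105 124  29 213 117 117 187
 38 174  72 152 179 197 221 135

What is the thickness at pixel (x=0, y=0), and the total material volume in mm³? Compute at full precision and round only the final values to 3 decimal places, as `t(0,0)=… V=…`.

span = t_max - t_min = 2.18 - 0.44 = 1.740
L(0,0) = 106, L_eff = 1 - 106/255 = 0.584314 (inverted)
t(0,0) = 2.18 - 1.740·0.584314 = 1.163
Σt over all 3·8 pixels = 141247/4250 ≈ 33.2345882
V = pitch²·Σt = 0.92²·141247/4250 = 28.130

t(0,0)=1.163 V=28.130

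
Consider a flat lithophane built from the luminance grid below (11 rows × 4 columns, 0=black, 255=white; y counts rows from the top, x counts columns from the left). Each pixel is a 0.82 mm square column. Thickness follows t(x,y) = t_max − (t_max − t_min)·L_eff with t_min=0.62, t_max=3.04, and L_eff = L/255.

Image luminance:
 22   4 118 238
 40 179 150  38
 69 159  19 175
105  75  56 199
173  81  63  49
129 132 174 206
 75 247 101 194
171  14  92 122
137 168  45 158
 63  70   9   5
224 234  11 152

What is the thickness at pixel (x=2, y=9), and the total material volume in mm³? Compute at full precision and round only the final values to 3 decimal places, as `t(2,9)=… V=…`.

t(2,9)=2.955 V=58.385

span = t_max - t_min = 3.04 - 0.62 = 2.420
L(2,9) = 9, L_eff = 9/255 = 0.035294
t(2,9) = 3.04 - 2.420·0.035294 = 2.955
Σt over all 11·4 pixels = 221419/2550 ≈ 86.8309804
V = pitch²·Σt = 0.82²·221419/2550 = 58.385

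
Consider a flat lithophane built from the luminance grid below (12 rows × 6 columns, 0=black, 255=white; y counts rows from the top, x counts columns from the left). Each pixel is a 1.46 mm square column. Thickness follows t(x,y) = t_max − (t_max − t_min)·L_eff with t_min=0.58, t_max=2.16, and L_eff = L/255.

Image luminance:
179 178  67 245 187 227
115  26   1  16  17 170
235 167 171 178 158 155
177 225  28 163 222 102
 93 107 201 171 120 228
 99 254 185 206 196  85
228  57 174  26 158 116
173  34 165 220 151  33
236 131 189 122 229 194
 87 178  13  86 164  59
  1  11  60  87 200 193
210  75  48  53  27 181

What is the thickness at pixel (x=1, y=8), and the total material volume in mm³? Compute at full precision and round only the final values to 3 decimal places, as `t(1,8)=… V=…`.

t(1,8)=1.348 V=203.089

span = t_max - t_min = 2.16 - 0.58 = 1.580
L(1,8) = 131, L_eff = 131/255 = 0.513725
t(1,8) = 2.16 - 1.580·0.513725 = 1.348
Σt over all 12·6 pixels = 404921/4250 ≈ 95.2755294
V = pitch²·Σt = 1.46²·404921/4250 = 203.089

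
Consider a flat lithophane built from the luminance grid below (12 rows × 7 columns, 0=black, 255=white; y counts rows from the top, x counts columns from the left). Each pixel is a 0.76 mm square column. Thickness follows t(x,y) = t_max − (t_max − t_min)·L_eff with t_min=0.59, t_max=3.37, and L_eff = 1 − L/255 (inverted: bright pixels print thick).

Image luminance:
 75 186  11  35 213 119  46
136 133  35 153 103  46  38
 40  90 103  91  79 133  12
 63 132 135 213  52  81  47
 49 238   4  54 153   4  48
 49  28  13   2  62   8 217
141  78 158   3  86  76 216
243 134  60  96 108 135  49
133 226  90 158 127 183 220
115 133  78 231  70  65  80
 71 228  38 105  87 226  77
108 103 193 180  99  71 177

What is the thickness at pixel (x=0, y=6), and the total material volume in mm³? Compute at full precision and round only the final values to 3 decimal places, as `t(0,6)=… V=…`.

span = t_max - t_min = 3.37 - 0.59 = 2.780
L(0,6) = 141, L_eff = 1 - 141/255 = 0.447059 (inverted)
t(0,6) = 3.37 - 2.780·0.447059 = 2.127
Σt over all 12·7 pixels = 308811/2125 ≈ 145.3228235
V = pitch²·Σt = 0.76²·308811/2125 = 83.938

t(0,6)=2.127 V=83.938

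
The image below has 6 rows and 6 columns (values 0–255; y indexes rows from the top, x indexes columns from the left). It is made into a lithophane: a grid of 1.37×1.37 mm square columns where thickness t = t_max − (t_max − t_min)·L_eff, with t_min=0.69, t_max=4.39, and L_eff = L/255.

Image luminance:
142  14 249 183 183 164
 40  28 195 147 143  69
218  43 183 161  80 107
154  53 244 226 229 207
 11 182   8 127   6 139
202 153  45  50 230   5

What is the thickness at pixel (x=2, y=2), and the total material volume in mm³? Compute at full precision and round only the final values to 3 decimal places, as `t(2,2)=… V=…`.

span = t_max - t_min = 4.39 - 0.69 = 3.700
L(2,2) = 183, L_eff = 183/255 = 0.717647
t(2,2) = 4.39 - 3.700·0.717647 = 1.735
Σt over all 6·6 pixels = 38677/425 ≈ 91.0047059
V = pitch²·Σt = 1.37²·38677/425 = 170.807

t(2,2)=1.735 V=170.807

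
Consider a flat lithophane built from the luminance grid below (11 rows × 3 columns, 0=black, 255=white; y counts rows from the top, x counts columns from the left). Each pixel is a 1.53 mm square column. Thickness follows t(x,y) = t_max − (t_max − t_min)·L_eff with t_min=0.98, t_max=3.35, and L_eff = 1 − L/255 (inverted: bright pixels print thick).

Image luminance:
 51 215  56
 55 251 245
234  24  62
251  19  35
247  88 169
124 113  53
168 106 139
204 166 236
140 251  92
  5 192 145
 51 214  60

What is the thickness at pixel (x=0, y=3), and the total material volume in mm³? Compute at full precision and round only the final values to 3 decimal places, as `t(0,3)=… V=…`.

t(0,3)=3.313 V=172.761

span = t_max - t_min = 3.35 - 0.98 = 2.370
L(0,3) = 251, L_eff = 1 - 251/255 = 0.015686 (inverted)
t(0,3) = 3.35 - 2.370·0.015686 = 3.313
Σt over all 11·3 pixels = 627309/8500 ≈ 73.8010588
V = pitch²·Σt = 1.53²·627309/8500 = 172.761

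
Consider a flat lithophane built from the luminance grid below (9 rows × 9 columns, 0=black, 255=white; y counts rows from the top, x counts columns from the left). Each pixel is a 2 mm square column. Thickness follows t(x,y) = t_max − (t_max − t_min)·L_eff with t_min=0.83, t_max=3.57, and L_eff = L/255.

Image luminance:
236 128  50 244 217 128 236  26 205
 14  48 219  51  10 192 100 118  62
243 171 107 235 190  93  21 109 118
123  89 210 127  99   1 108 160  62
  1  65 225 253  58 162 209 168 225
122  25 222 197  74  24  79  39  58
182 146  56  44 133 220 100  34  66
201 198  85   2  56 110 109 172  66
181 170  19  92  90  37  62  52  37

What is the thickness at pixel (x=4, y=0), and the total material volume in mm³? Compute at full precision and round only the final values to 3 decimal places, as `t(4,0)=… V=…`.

span = t_max - t_min = 3.57 - 0.83 = 2.740
L(4,0) = 217, L_eff = 217/255 = 0.850980
t(4,0) = 3.57 - 2.740·0.850980 = 1.238
Σt over all 9·9 pixels = 4777411/25500 ≈ 187.3494510
V = pitch²·Σt = 2²·4777411/25500 = 749.398

t(4,0)=1.238 V=749.398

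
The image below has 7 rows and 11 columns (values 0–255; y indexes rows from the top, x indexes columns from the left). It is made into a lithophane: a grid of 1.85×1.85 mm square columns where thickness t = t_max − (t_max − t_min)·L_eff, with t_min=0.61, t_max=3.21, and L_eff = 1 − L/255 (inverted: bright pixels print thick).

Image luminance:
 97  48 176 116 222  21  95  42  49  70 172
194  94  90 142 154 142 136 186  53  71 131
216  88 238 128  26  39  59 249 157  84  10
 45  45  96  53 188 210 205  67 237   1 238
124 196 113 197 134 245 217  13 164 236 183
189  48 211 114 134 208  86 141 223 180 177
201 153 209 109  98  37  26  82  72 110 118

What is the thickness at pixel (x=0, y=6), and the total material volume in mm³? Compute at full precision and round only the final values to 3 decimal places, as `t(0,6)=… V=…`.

t(0,6)=2.659 V=507.203

span = t_max - t_min = 3.21 - 0.61 = 2.600
L(0,6) = 201, L_eff = 1 - 201/255 = 0.211765 (inverted)
t(0,6) = 3.21 - 2.600·0.211765 = 2.659
Σt over all 7·11 pixels = 44459/300 ≈ 148.1966667
V = pitch²·Σt = 1.85²·44459/300 = 507.203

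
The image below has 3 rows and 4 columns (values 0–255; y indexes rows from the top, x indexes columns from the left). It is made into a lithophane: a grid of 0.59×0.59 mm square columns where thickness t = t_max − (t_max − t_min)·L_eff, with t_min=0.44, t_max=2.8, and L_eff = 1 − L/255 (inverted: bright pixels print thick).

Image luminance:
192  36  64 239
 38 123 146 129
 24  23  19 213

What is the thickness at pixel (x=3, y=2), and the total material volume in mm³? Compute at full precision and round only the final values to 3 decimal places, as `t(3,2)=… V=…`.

span = t_max - t_min = 2.8 - 0.44 = 2.360
L(3,2) = 213, L_eff = 1 - 213/255 = 0.164706 (inverted)
t(3,2) = 2.8 - 2.360·0.164706 = 2.411
Σt over all 3·4 pixels = 107174/6375 ≈ 16.8116078
V = pitch²·Σt = 0.59²·107174/6375 = 5.852

t(3,2)=2.411 V=5.852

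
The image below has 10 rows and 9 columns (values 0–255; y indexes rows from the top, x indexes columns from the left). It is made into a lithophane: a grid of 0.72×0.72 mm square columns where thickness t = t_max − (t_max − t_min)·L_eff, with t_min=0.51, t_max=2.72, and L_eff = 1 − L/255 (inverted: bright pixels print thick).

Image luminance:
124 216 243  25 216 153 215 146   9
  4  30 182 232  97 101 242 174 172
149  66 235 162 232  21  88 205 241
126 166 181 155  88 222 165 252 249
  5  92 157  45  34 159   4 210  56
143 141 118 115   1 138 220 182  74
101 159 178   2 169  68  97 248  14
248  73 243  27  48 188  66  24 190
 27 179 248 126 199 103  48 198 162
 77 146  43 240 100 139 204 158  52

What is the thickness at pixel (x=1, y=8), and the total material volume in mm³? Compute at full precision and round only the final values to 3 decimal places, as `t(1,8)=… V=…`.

t(1,8)=2.061 V=78.023

span = t_max - t_min = 2.72 - 0.51 = 2.210
L(1,8) = 179, L_eff = 1 - 179/255 = 0.298039 (inverted)
t(1,8) = 2.72 - 2.210·0.298039 = 2.061
Σt over all 10·9 pixels = 11288/75 ≈ 150.5066667
V = pitch²·Σt = 0.72²·11288/75 = 78.023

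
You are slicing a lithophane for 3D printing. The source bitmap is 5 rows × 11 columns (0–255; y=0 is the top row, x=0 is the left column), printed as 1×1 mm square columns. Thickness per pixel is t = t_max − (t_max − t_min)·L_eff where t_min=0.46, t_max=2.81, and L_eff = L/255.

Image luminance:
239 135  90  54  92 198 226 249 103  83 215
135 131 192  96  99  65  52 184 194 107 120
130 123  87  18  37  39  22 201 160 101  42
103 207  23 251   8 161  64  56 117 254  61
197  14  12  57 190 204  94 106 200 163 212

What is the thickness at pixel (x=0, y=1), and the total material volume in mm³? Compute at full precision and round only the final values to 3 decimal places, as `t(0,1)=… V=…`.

t(0,1)=1.566 V=92.132

span = t_max - t_min = 2.81 - 0.46 = 2.350
L(0,1) = 135, L_eff = 135/255 = 0.529412
t(0,1) = 2.81 - 2.350·0.529412 = 1.566
Σt over all 5·11 pixels = 234937/2550 ≈ 92.1321569
V = pitch²·Σt = 1²·234937/2550 = 92.132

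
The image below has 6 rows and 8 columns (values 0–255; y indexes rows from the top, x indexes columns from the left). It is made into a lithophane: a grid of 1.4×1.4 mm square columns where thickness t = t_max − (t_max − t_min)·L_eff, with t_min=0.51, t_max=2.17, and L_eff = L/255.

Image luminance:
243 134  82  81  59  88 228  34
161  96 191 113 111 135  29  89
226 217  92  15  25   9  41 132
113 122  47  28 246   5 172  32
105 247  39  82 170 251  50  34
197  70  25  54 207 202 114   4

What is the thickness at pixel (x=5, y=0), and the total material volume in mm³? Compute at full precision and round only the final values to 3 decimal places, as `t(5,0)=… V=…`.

span = t_max - t_min = 2.17 - 0.51 = 1.660
L(5,0) = 88, L_eff = 88/255 = 0.345098
t(5,0) = 2.17 - 1.660·0.345098 = 1.597
Σt over all 6·8 pixels = 297513/4250 ≈ 70.0030588
V = pitch²·Σt = 1.4²·297513/4250 = 137.206

t(5,0)=1.597 V=137.206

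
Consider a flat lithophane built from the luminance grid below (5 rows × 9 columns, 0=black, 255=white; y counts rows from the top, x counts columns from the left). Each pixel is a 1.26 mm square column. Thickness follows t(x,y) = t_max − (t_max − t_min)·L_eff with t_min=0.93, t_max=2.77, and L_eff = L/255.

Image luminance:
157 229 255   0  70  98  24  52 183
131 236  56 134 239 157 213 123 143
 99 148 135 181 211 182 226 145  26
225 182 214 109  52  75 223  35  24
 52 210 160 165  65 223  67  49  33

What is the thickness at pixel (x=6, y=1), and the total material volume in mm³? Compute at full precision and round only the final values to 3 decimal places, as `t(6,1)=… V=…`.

t(6,1)=1.233 V=128.977

span = t_max - t_min = 2.77 - 0.93 = 1.840
L(6,1) = 213, L_eff = 213/255 = 0.835294
t(6,1) = 2.77 - 1.840·0.835294 = 1.233
Σt over all 5·9 pixels = 2071631/25500 ≈ 81.2404314
V = pitch²·Σt = 1.26²·2071631/25500 = 128.977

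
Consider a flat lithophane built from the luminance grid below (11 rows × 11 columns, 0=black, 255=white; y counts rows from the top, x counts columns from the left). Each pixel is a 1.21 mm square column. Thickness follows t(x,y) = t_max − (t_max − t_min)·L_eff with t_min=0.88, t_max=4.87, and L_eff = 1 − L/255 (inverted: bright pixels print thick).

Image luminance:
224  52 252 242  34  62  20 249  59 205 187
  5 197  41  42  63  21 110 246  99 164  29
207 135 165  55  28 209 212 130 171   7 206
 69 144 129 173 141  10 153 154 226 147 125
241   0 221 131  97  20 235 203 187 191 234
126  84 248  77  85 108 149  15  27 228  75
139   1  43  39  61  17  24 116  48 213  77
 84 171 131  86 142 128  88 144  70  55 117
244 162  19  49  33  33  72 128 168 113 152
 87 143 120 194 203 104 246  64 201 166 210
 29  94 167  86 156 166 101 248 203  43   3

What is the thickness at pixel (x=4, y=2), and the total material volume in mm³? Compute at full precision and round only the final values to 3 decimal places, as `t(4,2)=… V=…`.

span = t_max - t_min = 4.87 - 0.88 = 3.990
L(4,2) = 28, L_eff = 1 - 28/255 = 0.890196 (inverted)
t(4,2) = 4.87 - 3.990·0.890196 = 1.318
Σt over all 11·11 pixels = 1435543/4250 ≈ 337.7748235
V = pitch²·Σt = 1.21²·1435543/4250 = 494.536

t(4,2)=1.318 V=494.536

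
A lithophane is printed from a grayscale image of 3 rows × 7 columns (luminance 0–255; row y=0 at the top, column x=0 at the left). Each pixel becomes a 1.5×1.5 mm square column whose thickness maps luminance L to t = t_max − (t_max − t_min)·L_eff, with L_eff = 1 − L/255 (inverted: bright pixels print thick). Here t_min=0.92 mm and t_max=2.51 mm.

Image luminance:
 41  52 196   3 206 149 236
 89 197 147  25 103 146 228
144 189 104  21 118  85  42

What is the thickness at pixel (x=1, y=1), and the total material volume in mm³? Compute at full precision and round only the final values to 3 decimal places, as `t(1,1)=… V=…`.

t(1,1)=2.148 V=78.838

span = t_max - t_min = 2.51 - 0.92 = 1.590
L(1,1) = 197, L_eff = 1 - 197/255 = 0.227451 (inverted)
t(1,1) = 2.51 - 1.590·0.227451 = 2.148
Σt over all 3·7 pixels = 297833/8500 ≈ 35.0391765
V = pitch²·Σt = 1.5²·297833/8500 = 78.838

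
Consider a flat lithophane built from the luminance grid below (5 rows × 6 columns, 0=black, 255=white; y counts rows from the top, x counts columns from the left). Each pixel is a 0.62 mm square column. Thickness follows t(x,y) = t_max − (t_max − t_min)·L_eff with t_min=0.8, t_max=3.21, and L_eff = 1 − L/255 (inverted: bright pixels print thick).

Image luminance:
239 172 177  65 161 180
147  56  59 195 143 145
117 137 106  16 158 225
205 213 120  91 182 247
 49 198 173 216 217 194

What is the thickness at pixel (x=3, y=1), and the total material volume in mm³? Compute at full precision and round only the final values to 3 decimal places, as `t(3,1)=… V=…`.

t(3,1)=2.643 V=25.948

span = t_max - t_min = 3.21 - 0.8 = 2.410
L(3,1) = 195, L_eff = 1 - 195/255 = 0.235294 (inverted)
t(3,1) = 3.21 - 2.410·0.235294 = 2.643
Σt over all 5·6 pixels = 1721323/25500 ≈ 67.5028627
V = pitch²·Σt = 0.62²·1721323/25500 = 25.948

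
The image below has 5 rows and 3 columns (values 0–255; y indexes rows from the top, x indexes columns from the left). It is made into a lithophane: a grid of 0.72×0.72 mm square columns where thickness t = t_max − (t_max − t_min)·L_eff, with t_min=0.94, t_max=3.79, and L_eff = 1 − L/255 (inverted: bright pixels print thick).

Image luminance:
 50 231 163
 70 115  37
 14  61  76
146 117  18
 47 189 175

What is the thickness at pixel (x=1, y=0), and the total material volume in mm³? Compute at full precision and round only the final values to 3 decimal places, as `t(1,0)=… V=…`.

t(1,0)=3.522 V=16.052

span = t_max - t_min = 3.79 - 0.94 = 2.850
L(1,0) = 231, L_eff = 1 - 231/255 = 0.094118 (inverted)
t(1,0) = 3.79 - 2.850·0.094118 = 3.522
Σt over all 5·3 pixels = 52641/1700 ≈ 30.9652941
V = pitch²·Σt = 0.72²·52641/1700 = 16.052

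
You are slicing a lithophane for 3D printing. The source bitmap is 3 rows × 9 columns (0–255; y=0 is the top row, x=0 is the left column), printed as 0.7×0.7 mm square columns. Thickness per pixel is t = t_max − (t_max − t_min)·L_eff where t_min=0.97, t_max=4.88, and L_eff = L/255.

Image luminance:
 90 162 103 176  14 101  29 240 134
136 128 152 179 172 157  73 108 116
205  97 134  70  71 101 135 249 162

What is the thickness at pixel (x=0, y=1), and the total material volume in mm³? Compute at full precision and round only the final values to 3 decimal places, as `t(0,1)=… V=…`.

t(0,1)=2.795 V=38.311

span = t_max - t_min = 4.88 - 0.97 = 3.910
L(0,1) = 136, L_eff = 136/255 = 0.533333
t(0,1) = 4.88 - 3.910·0.533333 = 2.795
Σt over all 3·9 pixels = 58639/750 ≈ 78.1853333
V = pitch²·Σt = 0.7²·58639/750 = 38.311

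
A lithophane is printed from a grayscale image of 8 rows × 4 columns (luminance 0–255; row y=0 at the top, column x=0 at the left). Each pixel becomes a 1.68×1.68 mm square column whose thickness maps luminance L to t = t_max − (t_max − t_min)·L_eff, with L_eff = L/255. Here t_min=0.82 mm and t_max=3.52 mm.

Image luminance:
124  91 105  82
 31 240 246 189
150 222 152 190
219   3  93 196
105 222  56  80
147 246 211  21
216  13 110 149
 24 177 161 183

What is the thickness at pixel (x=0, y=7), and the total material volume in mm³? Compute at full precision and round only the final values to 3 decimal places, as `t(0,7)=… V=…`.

span = t_max - t_min = 3.52 - 0.82 = 2.700
L(0,7) = 24, L_eff = 24/255 = 0.094118
t(0,7) = 3.52 - 2.700·0.094118 = 3.266
Σt over all 8·4 pixels = 65.48
V = pitch²·Σt = 1.68²·65.48 = 184.811

t(0,7)=3.266 V=184.811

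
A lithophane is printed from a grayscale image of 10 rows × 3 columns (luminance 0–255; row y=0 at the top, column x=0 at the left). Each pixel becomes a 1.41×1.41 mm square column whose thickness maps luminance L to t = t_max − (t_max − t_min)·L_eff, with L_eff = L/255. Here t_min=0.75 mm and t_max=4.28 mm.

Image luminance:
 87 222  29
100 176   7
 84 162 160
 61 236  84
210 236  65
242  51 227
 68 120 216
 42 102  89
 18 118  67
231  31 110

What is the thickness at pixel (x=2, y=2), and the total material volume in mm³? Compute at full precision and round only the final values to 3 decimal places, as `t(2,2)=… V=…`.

span = t_max - t_min = 4.28 - 0.75 = 3.530
L(2,2) = 160, L_eff = 160/255 = 0.627451
t(2,2) = 4.28 - 3.530·0.627451 = 2.065
Σt over all 10·3 pixels = 661799/8500 ≈ 77.8587059
V = pitch²·Σt = 1.41²·661799/8500 = 154.791

t(2,2)=2.065 V=154.791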